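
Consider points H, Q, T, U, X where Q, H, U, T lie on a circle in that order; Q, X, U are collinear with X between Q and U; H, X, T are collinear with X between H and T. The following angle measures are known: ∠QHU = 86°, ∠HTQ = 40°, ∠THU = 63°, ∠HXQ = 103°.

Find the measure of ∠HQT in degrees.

1. ∠QTU = 94°  [cyclic QHUT, opposite ∠H+∠T]
2. ∠TQU = 63°  [same arc UT]
3. ∠QUT = 23°  [△QUT]
4. ∠QHT = 23°  [same arc QT]
5. ∠HQT = 117°  [△QHT]

∠HQT = 117°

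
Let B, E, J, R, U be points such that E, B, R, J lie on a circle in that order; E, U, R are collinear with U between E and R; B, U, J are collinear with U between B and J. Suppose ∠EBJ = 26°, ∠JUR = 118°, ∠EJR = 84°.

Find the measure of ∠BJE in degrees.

1. ∠ERJ = 26°  [same arc EJ]
2. ∠EUJ = 62°  [linear pair at U on ER]
3. ∠JER = 70°  [△ERJ]
4. ∠BJE = 48°  [△EUJ]

∠BJE = 48°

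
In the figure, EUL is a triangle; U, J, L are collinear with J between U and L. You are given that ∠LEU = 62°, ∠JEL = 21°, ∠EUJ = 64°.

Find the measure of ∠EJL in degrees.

∠EJL = 105°

1. ∠EUL = 64°  [J on ray UL]
2. ∠ELU = 54°  [△EUL]
3. ∠ELJ = 54°  [J on ray LU]
4. ∠EJL = 105°  [△EJL]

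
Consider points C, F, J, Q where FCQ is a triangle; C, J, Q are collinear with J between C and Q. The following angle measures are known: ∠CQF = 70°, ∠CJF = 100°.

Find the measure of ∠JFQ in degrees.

∠JFQ = 30°

1. ∠FQJ = 70°  [J on ray QC]
2. ∠FJQ = 80°  [linear pair at J on CQ]
3. ∠JFQ = 30°  [△FJQ]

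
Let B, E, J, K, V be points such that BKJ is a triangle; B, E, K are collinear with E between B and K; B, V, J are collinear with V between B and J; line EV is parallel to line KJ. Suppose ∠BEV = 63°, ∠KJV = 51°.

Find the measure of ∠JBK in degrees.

∠JBK = 66°

1. ∠BKJ = 63°  [EV∥KJ, corresponding at E]
2. ∠BJK = 51°  [V on ray JB]
3. ∠JBK = 66°  [△BKJ]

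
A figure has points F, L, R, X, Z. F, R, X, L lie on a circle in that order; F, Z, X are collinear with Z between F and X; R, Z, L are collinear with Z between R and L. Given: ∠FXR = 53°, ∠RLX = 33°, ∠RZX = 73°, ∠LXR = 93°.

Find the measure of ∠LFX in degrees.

1. ∠FLR = 53°  [same arc FR]
2. ∠FZL = 73°  [vertical angles at Z]
3. ∠LFX = 54°  [△FZL]

∠LFX = 54°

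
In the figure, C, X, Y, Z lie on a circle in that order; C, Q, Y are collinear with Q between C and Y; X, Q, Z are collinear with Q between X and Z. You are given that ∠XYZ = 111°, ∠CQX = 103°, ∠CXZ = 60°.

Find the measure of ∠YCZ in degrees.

1. ∠XCZ = 69°  [cyclic CXYZ, opposite ∠C+∠Y]
2. ∠YQZ = 103°  [vertical angles at Q]
3. ∠CZX = 51°  [△CXZ]
4. ∠CQZ = 77°  [linear pair at Q on CY]
5. ∠YCZ = 52°  [△CQZ]

∠YCZ = 52°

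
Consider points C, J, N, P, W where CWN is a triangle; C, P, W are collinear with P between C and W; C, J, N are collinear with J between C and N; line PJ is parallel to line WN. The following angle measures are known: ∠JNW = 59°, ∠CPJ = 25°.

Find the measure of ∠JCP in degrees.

∠JCP = 96°

1. ∠CNW = 59°  [J on ray NC]
2. ∠CWN = 25°  [PJ∥WN, corresponding at P]
3. ∠NCW = 96°  [△CWN]
4. ∠JCP = 96°  [P on CW, J on CN]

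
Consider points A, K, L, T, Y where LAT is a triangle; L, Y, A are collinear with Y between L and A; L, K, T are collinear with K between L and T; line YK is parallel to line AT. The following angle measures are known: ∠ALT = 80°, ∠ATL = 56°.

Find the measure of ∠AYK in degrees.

∠AYK = 136°

1. ∠LAT = 44°  [△LAT]
2. ∠KYL = 44°  [YK∥AT, corresponding at Y]
3. ∠AYK = 136°  [linear pair at Y on LA]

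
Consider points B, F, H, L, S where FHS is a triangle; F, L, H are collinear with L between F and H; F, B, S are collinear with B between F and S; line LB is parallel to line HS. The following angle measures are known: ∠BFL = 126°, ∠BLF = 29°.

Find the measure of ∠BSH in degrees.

1. ∠FBL = 25°  [△FLB]
2. ∠LBS = 155°  [linear pair at B on FS]
3. ∠BSH = 25°  [LB∥HS, co-interior at S–B]

∠BSH = 25°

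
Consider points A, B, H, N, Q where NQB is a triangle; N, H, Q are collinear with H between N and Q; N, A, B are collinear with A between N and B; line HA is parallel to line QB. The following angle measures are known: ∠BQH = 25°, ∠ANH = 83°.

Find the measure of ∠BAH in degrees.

∠BAH = 108°

1. ∠BQN = 25°  [H on ray QN]
2. ∠BNQ = 83°  [H on NQ, A on NB]
3. ∠NBQ = 72°  [△NQB]
4. ∠HAN = 72°  [HA∥QB, corresponding at A]
5. ∠BAH = 108°  [linear pair at A on NB]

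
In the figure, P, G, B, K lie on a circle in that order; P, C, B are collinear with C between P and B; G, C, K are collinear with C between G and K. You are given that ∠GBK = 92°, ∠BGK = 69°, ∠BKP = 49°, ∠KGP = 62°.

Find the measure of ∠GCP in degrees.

∠GCP = 99°

1. ∠BKG = 19°  [△GBK]
2. ∠BPG = 19°  [same arc GB]
3. ∠GCP = 99°  [△PCG]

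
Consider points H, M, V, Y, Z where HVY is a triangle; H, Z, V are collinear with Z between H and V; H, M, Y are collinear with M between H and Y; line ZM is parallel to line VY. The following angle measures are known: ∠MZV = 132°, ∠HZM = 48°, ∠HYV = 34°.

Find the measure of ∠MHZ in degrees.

1. ∠HVY = 48°  [ZM∥VY, corresponding at Z]
2. ∠VHY = 98°  [△HVY]
3. ∠MHZ = 98°  [Z on HV, M on HY]

∠MHZ = 98°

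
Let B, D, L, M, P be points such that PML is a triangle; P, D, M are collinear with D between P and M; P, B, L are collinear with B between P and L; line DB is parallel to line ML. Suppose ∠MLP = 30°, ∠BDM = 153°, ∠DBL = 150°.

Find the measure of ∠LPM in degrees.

1. ∠DBP = 30°  [DB∥ML, corresponding at B]
2. ∠BDP = 27°  [linear pair at D on PM]
3. ∠BPD = 123°  [△PDB]
4. ∠LPM = 123°  [D on PM, B on PL]

∠LPM = 123°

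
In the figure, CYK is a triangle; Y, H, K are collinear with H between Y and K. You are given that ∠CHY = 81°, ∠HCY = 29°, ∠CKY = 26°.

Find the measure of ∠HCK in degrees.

∠HCK = 55°

1. ∠CHK = 99°  [linear pair at H on YK]
2. ∠CKH = 26°  [H on ray KY]
3. ∠HCK = 55°  [△CHK]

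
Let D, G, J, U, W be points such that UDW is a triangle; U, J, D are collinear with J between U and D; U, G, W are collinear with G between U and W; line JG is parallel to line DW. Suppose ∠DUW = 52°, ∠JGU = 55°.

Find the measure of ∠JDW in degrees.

1. ∠GUJ = 52°  [J on UD, G on UW]
2. ∠GJU = 73°  [△UJG]
3. ∠DJG = 107°  [linear pair at J on UD]
4. ∠JDW = 73°  [JG∥DW, co-interior at D–J]

∠JDW = 73°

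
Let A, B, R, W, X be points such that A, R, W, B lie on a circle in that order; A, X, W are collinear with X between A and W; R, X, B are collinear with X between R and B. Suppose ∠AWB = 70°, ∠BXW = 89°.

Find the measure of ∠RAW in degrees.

1. ∠ARB = 70°  [same arc AB]
2. ∠AXR = 89°  [vertical angles at X]
3. ∠RAW = 21°  [△AXR]

∠RAW = 21°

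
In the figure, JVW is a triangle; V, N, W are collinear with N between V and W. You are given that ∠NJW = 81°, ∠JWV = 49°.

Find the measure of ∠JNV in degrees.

∠JNV = 130°

1. ∠JWN = 49°  [N on ray WV]
2. ∠JNW = 50°  [△JNW]
3. ∠JNV = 130°  [linear pair at N on VW]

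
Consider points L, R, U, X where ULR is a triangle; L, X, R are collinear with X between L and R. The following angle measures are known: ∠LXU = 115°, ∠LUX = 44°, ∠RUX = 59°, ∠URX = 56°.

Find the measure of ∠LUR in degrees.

1. ∠ULX = 21°  [△ULX]
2. ∠LRU = 56°  [X on ray RL]
3. ∠RLU = 21°  [X on ray LR]
4. ∠LUR = 103°  [△ULR]

∠LUR = 103°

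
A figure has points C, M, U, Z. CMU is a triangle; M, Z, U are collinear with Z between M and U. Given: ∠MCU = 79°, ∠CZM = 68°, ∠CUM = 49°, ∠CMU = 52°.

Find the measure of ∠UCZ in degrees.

∠UCZ = 19°

1. ∠CZU = 112°  [linear pair at Z on MU]
2. ∠CUZ = 49°  [Z on ray UM]
3. ∠UCZ = 19°  [△CZU]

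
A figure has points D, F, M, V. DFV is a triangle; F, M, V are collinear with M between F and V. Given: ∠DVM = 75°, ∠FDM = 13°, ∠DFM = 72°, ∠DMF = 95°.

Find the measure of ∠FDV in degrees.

∠FDV = 33°

1. ∠DVF = 75°  [M on ray VF]
2. ∠DFV = 72°  [M on ray FV]
3. ∠FDV = 33°  [△DFV]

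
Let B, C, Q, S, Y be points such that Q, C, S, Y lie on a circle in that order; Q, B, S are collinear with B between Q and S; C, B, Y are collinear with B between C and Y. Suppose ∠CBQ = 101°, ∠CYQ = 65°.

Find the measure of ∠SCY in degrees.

1. ∠CBS = 79°  [linear pair at B on QS]
2. ∠CSQ = 65°  [same arc QC]
3. ∠SCY = 36°  [△CBS]

∠SCY = 36°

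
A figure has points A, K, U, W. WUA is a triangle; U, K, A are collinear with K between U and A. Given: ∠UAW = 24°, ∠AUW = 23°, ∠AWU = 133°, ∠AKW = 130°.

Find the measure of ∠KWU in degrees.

1. ∠KUW = 23°  [K on ray UA]
2. ∠UKW = 50°  [linear pair at K on UA]
3. ∠KWU = 107°  [△WUK]

∠KWU = 107°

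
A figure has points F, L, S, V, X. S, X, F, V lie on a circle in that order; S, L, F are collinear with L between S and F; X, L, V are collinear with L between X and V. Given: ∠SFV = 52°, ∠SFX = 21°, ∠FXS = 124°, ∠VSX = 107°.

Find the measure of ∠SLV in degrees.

1. ∠SVX = 21°  [same arc SX]
2. ∠FVS = 56°  [cyclic SXFV, opposite ∠X+∠V]
3. ∠FSV = 72°  [△SFV]
4. ∠SLV = 87°  [△SLV]

∠SLV = 87°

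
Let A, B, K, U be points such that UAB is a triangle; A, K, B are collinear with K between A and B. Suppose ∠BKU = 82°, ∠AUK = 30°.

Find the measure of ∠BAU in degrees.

1. ∠AKU = 98°  [linear pair at K on AB]
2. ∠KAU = 52°  [△UAK]
3. ∠BAU = 52°  [K on ray AB]

∠BAU = 52°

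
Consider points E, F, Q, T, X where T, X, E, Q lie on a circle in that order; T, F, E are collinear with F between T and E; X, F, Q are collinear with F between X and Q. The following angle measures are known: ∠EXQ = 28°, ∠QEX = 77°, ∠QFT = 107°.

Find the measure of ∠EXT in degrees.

1. ∠EQX = 75°  [△XEQ]
2. ∠EFX = 107°  [vertical angles at F]
3. ∠ETX = 75°  [same arc XE]
4. ∠TEX = 45°  [△XFE]
5. ∠EXT = 60°  [△TXE]

∠EXT = 60°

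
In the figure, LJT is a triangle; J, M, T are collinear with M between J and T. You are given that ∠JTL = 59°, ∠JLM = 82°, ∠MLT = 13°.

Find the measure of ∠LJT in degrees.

1. ∠LTM = 59°  [M on ray TJ]
2. ∠LMT = 108°  [△LMT]
3. ∠JML = 72°  [linear pair at M on JT]
4. ∠LJM = 26°  [△LJM]
5. ∠LJT = 26°  [M on ray JT]

∠LJT = 26°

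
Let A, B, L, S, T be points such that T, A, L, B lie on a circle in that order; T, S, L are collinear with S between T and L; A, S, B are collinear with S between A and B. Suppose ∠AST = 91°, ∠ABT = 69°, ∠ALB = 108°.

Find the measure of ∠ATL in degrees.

∠ATL = 50°

1. ∠ATB = 72°  [cyclic TALB, opposite ∠T+∠L]
2. ∠BAT = 39°  [△TAB]
3. ∠ATL = 50°  [△TSA]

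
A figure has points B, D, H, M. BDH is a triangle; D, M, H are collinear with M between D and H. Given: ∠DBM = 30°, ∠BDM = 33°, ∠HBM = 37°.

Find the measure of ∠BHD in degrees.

1. ∠BMD = 117°  [△BDM]
2. ∠BMH = 63°  [linear pair at M on DH]
3. ∠BHM = 80°  [△BMH]
4. ∠BHD = 80°  [M on ray HD]

∠BHD = 80°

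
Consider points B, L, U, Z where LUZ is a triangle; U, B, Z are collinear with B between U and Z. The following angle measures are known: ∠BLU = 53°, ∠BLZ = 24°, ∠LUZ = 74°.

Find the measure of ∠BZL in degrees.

∠BZL = 29°

1. ∠BUL = 74°  [B on ray UZ]
2. ∠LBU = 53°  [△LUB]
3. ∠LBZ = 127°  [linear pair at B on UZ]
4. ∠BZL = 29°  [△LBZ]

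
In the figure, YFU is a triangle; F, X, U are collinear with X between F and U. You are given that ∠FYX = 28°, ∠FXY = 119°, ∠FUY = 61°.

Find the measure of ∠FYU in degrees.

1. ∠XFY = 33°  [△YFX]
2. ∠UFY = 33°  [X on ray FU]
3. ∠FYU = 86°  [△YFU]

∠FYU = 86°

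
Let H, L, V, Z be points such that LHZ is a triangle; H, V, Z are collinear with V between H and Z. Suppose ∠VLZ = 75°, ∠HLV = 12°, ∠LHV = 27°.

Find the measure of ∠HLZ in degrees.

1. ∠HVL = 141°  [△LHV]
2. ∠LHZ = 27°  [V on ray HZ]
3. ∠LVZ = 39°  [linear pair at V on HZ]
4. ∠LZV = 66°  [△LVZ]
5. ∠HZL = 66°  [V on ray ZH]
6. ∠HLZ = 87°  [△LHZ]

∠HLZ = 87°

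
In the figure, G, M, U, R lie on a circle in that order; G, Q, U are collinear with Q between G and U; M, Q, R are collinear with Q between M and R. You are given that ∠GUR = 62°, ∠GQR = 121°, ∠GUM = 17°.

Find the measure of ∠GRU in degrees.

∠GRU = 76°

1. ∠GRM = 17°  [same arc GM]
2. ∠RGU = 42°  [△GQR]
3. ∠GRU = 76°  [△GUR]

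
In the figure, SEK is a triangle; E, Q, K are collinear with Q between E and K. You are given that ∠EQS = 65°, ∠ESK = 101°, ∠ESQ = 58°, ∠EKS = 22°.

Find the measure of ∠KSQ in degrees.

1. ∠KQS = 115°  [linear pair at Q on EK]
2. ∠QKS = 22°  [Q on ray KE]
3. ∠KSQ = 43°  [△SQK]

∠KSQ = 43°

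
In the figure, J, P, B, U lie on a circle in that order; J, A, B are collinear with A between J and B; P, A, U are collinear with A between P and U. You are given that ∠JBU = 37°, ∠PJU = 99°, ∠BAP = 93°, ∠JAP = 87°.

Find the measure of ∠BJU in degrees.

1. ∠JPU = 37°  [same arc JU]
2. ∠JUP = 44°  [△JPU]
3. ∠JAU = 93°  [vertical angles at A]
4. ∠BJU = 43°  [△JAU]

∠BJU = 43°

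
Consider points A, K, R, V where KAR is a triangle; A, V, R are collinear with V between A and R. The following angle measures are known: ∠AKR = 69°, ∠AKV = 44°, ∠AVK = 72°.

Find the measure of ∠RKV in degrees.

1. ∠KAV = 64°  [△KAV]
2. ∠KVR = 108°  [linear pair at V on AR]
3. ∠KAR = 64°  [V on ray AR]
4. ∠ARK = 47°  [△KAR]
5. ∠KRV = 47°  [V on ray RA]
6. ∠RKV = 25°  [△KVR]

∠RKV = 25°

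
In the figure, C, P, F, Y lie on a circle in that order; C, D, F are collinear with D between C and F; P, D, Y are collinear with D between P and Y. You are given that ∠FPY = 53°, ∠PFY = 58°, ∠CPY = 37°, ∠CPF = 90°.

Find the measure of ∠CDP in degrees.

1. ∠FYP = 69°  [△PFY]
2. ∠FCP = 69°  [same arc PF]
3. ∠CDP = 74°  [△CDP]

∠CDP = 74°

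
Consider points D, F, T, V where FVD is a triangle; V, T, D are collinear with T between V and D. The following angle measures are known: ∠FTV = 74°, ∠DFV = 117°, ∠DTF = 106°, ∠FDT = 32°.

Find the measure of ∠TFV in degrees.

1. ∠FDV = 32°  [T on ray DV]
2. ∠DVF = 31°  [△FVD]
3. ∠FVT = 31°  [T on ray VD]
4. ∠TFV = 75°  [△FVT]

∠TFV = 75°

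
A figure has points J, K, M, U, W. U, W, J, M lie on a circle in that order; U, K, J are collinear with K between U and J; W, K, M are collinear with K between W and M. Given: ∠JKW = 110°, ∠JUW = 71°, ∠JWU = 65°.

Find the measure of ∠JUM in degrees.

1. ∠MKU = 110°  [vertical angles at K]
2. ∠JMW = 71°  [same arc WJ]
3. ∠JMU = 115°  [cyclic UWJM, opposite ∠W+∠M]
4. ∠JKM = 70°  [linear pair at K on UJ]
5. ∠MJU = 39°  [△JKM]
6. ∠JUM = 26°  [△UJM]

∠JUM = 26°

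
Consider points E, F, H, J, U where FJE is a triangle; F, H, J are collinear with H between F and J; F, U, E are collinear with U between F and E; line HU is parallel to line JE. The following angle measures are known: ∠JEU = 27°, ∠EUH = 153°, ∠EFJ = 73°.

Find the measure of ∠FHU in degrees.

∠FHU = 80°

1. ∠FUH = 27°  [linear pair at U on FE]
2. ∠HFU = 73°  [H on FJ, U on FE]
3. ∠FHU = 80°  [△FHU]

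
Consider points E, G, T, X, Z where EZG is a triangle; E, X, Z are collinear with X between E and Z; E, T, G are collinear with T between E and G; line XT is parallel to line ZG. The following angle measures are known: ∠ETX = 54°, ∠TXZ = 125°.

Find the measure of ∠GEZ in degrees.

∠GEZ = 71°

1. ∠EXT = 55°  [linear pair at X on EZ]
2. ∠TEX = 71°  [△EXT]
3. ∠GEZ = 71°  [X on EZ, T on EG]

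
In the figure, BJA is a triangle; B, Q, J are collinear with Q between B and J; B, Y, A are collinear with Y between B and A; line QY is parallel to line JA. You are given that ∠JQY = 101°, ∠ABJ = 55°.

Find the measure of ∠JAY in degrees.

1. ∠BQY = 79°  [linear pair at Q on BJ]
2. ∠QBY = 55°  [Q on BJ, Y on BA]
3. ∠BYQ = 46°  [△BQY]
4. ∠AYQ = 134°  [linear pair at Y on BA]
5. ∠JAY = 46°  [QY∥JA, co-interior at A–Y]

∠JAY = 46°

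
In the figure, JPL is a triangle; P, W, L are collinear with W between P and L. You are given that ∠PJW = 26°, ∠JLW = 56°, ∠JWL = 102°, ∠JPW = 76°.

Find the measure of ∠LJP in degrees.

1. ∠JLP = 56°  [W on ray LP]
2. ∠JPL = 76°  [W on ray PL]
3. ∠LJP = 48°  [△JPL]

∠LJP = 48°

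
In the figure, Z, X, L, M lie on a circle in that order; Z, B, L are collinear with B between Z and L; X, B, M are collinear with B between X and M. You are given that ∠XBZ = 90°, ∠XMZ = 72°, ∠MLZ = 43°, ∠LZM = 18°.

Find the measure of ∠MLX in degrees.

∠MLX = 115°

1. ∠LBM = 90°  [vertical angles at B]
2. ∠LMX = 47°  [△LBM]
3. ∠LXM = 18°  [same arc LM]
4. ∠MLX = 115°  [△XLM]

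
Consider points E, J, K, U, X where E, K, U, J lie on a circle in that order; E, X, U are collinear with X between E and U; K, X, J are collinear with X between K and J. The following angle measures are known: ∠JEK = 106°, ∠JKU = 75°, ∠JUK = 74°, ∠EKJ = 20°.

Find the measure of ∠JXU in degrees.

∠JXU = 129°

1. ∠KJU = 31°  [△KUJ]
2. ∠EUJ = 20°  [same arc EJ]
3. ∠JXU = 129°  [△UXJ]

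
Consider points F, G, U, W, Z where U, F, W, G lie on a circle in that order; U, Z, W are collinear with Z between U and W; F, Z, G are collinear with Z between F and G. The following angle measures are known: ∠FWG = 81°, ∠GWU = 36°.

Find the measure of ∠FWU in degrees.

∠FWU = 45°

1. ∠FUG = 99°  [cyclic UFWG, opposite ∠U+∠W]
2. ∠GFU = 36°  [same arc UG]
3. ∠FGU = 45°  [△UFG]
4. ∠FWU = 45°  [same arc UF]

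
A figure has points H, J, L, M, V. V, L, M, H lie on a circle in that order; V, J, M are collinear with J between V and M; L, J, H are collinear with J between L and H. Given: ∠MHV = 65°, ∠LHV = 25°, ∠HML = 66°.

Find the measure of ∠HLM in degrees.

∠HLM = 74°

1. ∠MLV = 115°  [cyclic VLMH, opposite ∠L+∠H]
2. ∠LMV = 25°  [same arc VL]
3. ∠LVM = 40°  [△VLM]
4. ∠LHM = 40°  [same arc LM]
5. ∠HLM = 74°  [△LMH]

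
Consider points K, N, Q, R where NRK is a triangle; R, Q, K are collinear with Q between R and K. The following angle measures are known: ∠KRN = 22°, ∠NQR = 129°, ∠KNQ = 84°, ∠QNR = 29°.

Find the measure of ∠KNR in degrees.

1. ∠KQN = 51°  [linear pair at Q on RK]
2. ∠NKQ = 45°  [△NQK]
3. ∠NKR = 45°  [Q on ray KR]
4. ∠KNR = 113°  [△NRK]

∠KNR = 113°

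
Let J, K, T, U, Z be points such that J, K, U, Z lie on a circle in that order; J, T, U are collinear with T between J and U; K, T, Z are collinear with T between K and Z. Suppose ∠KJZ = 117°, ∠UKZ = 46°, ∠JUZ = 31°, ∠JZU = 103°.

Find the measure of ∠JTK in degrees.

1. ∠KUZ = 63°  [cyclic JKUZ, opposite ∠J+∠U]
2. ∠KZU = 71°  [△KUZ]
3. ∠JKZ = 31°  [same arc JZ]
4. ∠KJU = 71°  [same arc KU]
5. ∠JTK = 78°  [△JTK]

∠JTK = 78°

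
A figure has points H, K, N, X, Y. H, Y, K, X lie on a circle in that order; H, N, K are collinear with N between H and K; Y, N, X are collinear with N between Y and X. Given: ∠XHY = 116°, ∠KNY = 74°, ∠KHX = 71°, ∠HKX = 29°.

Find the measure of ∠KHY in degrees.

∠KHY = 45°

1. ∠HNY = 106°  [linear pair at N on HK]
2. ∠HYX = 29°  [same arc HX]
3. ∠KHY = 45°  [△HNY]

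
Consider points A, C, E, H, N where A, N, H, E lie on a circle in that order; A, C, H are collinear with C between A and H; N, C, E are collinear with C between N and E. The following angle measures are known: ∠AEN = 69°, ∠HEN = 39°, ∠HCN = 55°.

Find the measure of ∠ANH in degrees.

1. ∠AHN = 69°  [same arc AN]
2. ∠HAN = 39°  [same arc NH]
3. ∠ANH = 72°  [△ANH]

∠ANH = 72°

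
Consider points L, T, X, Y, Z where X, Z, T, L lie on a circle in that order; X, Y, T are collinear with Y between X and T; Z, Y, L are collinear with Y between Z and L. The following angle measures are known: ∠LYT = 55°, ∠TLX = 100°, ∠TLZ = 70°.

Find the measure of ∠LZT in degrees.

1. ∠LTX = 55°  [△TYL]
2. ∠LXT = 25°  [△XTL]
3. ∠LZT = 25°  [same arc TL]

∠LZT = 25°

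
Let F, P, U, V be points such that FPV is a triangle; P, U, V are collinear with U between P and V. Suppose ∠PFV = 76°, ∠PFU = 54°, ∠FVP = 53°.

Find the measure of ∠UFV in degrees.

∠UFV = 22°

1. ∠FPV = 51°  [△FPV]
2. ∠FVU = 53°  [U on ray VP]
3. ∠FPU = 51°  [U on ray PV]
4. ∠FUP = 75°  [△FPU]
5. ∠FUV = 105°  [linear pair at U on PV]
6. ∠UFV = 22°  [△FUV]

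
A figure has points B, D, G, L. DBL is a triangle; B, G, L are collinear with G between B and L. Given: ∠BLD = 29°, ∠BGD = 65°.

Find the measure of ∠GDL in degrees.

1. ∠DLG = 29°  [G on ray LB]
2. ∠DGL = 115°  [linear pair at G on BL]
3. ∠GDL = 36°  [△DGL]

∠GDL = 36°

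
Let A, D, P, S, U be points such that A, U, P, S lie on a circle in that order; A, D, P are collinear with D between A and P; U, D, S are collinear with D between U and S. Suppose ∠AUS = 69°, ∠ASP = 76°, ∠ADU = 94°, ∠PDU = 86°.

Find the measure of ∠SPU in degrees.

∠SPU = 128°

1. ∠APS = 69°  [same arc AS]
2. ∠PAS = 35°  [△APS]
3. ∠PDS = 94°  [vertical angles at D]
4. ∠PSU = 17°  [△PDS]
5. ∠PUS = 35°  [same arc PS]
6. ∠SPU = 128°  [△UPS]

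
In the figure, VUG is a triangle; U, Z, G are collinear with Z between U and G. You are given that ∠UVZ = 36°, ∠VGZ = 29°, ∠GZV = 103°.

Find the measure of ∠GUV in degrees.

1. ∠UZV = 77°  [linear pair at Z on UG]
2. ∠VUZ = 67°  [△VUZ]
3. ∠GUV = 67°  [Z on ray UG]

∠GUV = 67°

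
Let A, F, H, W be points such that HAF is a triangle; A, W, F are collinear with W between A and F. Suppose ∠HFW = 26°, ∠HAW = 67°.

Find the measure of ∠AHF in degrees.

∠AHF = 87°

1. ∠AFH = 26°  [W on ray FA]
2. ∠FAH = 67°  [W on ray AF]
3. ∠AHF = 87°  [△HAF]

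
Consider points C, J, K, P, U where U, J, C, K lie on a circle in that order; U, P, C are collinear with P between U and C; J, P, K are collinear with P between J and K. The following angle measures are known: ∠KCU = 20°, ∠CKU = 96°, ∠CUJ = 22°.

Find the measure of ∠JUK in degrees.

1. ∠CUK = 64°  [△UCK]
2. ∠CKJ = 22°  [same arc JC]
3. ∠CJK = 64°  [same arc CK]
4. ∠JCK = 94°  [△JCK]
5. ∠JUK = 86°  [cyclic UJCK, opposite ∠U+∠C]

∠JUK = 86°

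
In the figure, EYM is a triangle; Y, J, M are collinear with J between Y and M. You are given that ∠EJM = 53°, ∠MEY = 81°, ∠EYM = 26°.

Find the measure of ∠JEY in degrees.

∠JEY = 27°

1. ∠EJY = 127°  [linear pair at J on YM]
2. ∠EYJ = 26°  [J on ray YM]
3. ∠JEY = 27°  [△EYJ]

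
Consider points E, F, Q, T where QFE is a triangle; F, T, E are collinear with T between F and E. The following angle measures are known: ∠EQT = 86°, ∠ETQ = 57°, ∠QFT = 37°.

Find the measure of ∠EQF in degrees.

∠EQF = 106°

1. ∠QET = 37°  [△QTE]
2. ∠EFQ = 37°  [T on ray FE]
3. ∠FEQ = 37°  [T on ray EF]
4. ∠EQF = 106°  [△QFE]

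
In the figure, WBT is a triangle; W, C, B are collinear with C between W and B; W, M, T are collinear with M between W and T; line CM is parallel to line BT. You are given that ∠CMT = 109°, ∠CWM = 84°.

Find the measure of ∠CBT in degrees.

1. ∠CMW = 71°  [linear pair at M on WT]
2. ∠MCW = 25°  [△WCM]
3. ∠BCM = 155°  [linear pair at C on WB]
4. ∠CBT = 25°  [CM∥BT, co-interior at B–C]

∠CBT = 25°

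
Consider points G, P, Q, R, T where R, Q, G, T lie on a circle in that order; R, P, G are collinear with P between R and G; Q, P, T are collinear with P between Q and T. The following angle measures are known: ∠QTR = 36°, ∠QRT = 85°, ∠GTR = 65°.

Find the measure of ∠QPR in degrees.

∠QPR = 92°

1. ∠QGR = 36°  [same arc RQ]
2. ∠RQT = 59°  [△RQT]
3. ∠GQR = 115°  [cyclic RQGT, opposite ∠Q+∠T]
4. ∠GRQ = 29°  [△RQG]
5. ∠QPR = 92°  [△RPQ]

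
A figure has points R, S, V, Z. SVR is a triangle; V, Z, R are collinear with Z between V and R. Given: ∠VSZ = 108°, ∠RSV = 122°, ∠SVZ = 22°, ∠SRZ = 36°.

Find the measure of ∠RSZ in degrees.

1. ∠SZV = 50°  [△SVZ]
2. ∠RZS = 130°  [linear pair at Z on VR]
3. ∠RSZ = 14°  [△SZR]

∠RSZ = 14°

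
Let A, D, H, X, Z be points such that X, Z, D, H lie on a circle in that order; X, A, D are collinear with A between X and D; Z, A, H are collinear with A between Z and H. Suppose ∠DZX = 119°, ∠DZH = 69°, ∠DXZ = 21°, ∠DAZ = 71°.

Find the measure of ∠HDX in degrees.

1. ∠DHX = 61°  [cyclic XZDH, opposite ∠Z+∠H]
2. ∠DXH = 69°  [same arc DH]
3. ∠HDX = 50°  [△XDH]

∠HDX = 50°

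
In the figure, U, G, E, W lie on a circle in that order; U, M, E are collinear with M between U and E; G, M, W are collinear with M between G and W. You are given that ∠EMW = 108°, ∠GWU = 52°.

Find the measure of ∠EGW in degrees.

1. ∠GMU = 108°  [vertical angles at M]
2. ∠GEU = 52°  [same arc UG]
3. ∠EMG = 72°  [linear pair at M on UE]
4. ∠EGW = 56°  [△GME]

∠EGW = 56°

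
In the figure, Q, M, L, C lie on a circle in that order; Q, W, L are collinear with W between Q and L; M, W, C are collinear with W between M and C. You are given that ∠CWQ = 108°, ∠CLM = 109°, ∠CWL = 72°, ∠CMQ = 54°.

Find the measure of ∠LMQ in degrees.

1. ∠CQM = 71°  [cyclic QMLC, opposite ∠Q+∠L]
2. ∠MWQ = 72°  [vertical angles at W]
3. ∠MCQ = 55°  [△QMC]
4. ∠LQM = 54°  [△QWM]
5. ∠MLQ = 55°  [same arc QM]
6. ∠LMQ = 71°  [△QML]

∠LMQ = 71°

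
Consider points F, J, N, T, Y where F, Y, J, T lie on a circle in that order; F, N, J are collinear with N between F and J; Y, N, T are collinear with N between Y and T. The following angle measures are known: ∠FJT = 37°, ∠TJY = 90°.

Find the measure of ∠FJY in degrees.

1. ∠FYT = 37°  [same arc FT]
2. ∠TFY = 90°  [cyclic FYJT, opposite ∠F+∠J]
3. ∠FTY = 53°  [△FYT]
4. ∠FJY = 53°  [same arc FY]

∠FJY = 53°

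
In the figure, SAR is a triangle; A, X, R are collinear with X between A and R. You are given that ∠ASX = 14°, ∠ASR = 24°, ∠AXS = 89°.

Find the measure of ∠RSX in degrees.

1. ∠SAX = 77°  [△SAX]
2. ∠RXS = 91°  [linear pair at X on AR]
3. ∠RAS = 77°  [X on ray AR]
4. ∠ARS = 79°  [△SAR]
5. ∠SRX = 79°  [X on ray RA]
6. ∠RSX = 10°  [△SXR]

∠RSX = 10°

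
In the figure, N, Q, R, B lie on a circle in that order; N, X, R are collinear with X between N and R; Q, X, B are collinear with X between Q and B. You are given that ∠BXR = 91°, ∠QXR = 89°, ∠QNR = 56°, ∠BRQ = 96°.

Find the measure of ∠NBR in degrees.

∠NBR = 119°

1. ∠QBR = 56°  [same arc QR]
2. ∠BQR = 28°  [△QRB]
3. ∠BRN = 33°  [△RXB]
4. ∠BNR = 28°  [same arc RB]
5. ∠NBR = 119°  [△NRB]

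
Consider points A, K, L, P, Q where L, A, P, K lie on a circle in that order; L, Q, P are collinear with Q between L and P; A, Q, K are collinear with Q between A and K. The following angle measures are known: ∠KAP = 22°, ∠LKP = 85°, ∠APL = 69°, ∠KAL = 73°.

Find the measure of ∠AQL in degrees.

1. ∠LAP = 95°  [cyclic LAPK, opposite ∠A+∠K]
2. ∠ALP = 16°  [△LAP]
3. ∠AQL = 91°  [△LQA]

∠AQL = 91°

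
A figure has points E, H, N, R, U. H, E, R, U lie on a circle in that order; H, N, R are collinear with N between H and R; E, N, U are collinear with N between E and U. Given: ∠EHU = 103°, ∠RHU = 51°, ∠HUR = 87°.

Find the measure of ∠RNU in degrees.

∠RNU = 86°

1. ∠ERU = 77°  [cyclic HERU, opposite ∠H+∠R]
2. ∠REU = 51°  [same arc RU]
3. ∠HRU = 42°  [△HRU]
4. ∠EUR = 52°  [△ERU]
5. ∠RNU = 86°  [△RNU]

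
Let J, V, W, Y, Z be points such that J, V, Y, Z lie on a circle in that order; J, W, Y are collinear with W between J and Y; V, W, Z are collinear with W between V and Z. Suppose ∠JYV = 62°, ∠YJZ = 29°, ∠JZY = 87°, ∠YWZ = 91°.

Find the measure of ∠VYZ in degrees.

∠VYZ = 126°

1. ∠YVZ = 29°  [same arc YZ]
2. ∠JYZ = 64°  [△JYZ]
3. ∠VZY = 25°  [△YWZ]
4. ∠VYZ = 126°  [△VYZ]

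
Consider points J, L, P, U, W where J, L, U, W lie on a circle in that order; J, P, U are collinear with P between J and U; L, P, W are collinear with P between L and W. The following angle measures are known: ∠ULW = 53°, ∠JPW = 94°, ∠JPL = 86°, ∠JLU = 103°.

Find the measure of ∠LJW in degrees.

1. ∠UJW = 53°  [same arc UW]
2. ∠JWL = 33°  [△JPW]
3. ∠JWU = 77°  [cyclic JLUW, opposite ∠L+∠W]
4. ∠JUW = 50°  [△JUW]
5. ∠JLW = 50°  [same arc JW]
6. ∠LJW = 97°  [△JLW]

∠LJW = 97°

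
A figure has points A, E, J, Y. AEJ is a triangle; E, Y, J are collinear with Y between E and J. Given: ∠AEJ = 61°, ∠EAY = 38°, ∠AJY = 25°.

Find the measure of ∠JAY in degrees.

∠JAY = 56°

1. ∠AEY = 61°  [Y on ray EJ]
2. ∠AYE = 81°  [△AEY]
3. ∠AYJ = 99°  [linear pair at Y on EJ]
4. ∠JAY = 56°  [△AYJ]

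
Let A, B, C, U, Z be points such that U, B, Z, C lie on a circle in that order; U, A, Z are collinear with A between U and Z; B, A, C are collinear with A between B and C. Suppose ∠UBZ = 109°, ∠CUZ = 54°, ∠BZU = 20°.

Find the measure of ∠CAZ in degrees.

1. ∠UCZ = 71°  [cyclic UBZC, opposite ∠B+∠C]
2. ∠BUZ = 51°  [△UBZ]
3. ∠CZU = 55°  [△UZC]
4. ∠BCZ = 51°  [same arc BZ]
5. ∠CAZ = 74°  [△ZAC]

∠CAZ = 74°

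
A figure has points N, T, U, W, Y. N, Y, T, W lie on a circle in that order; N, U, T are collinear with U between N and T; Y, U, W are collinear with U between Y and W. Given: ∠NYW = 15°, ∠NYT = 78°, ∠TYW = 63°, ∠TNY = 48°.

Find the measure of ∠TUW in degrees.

1. ∠NTW = 15°  [same arc NW]
2. ∠TWY = 48°  [same arc YT]
3. ∠TUW = 117°  [△TUW]

∠TUW = 117°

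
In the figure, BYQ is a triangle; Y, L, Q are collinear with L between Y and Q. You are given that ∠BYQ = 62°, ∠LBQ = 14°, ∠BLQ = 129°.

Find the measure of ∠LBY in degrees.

∠LBY = 67°

1. ∠BYL = 62°  [L on ray YQ]
2. ∠BLY = 51°  [linear pair at L on YQ]
3. ∠LBY = 67°  [△BYL]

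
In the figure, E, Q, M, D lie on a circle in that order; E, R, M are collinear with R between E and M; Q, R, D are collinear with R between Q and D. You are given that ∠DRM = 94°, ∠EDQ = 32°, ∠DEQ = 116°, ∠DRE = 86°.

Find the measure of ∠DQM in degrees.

1. ∠EMQ = 32°  [same arc EQ]
2. ∠MRQ = 86°  [vertical angles at R]
3. ∠DQM = 62°  [△QRM]

∠DQM = 62°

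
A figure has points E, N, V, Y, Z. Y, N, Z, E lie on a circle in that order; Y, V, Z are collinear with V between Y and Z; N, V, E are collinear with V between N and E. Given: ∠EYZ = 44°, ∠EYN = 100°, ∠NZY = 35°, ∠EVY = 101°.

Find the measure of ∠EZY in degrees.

1. ∠NEY = 35°  [△YVE]
2. ∠ENY = 45°  [△YNE]
3. ∠EZY = 45°  [same arc YE]

∠EZY = 45°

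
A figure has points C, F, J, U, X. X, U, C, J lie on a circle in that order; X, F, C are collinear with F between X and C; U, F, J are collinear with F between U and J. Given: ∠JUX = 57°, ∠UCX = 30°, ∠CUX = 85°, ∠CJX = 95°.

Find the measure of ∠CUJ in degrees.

∠CUJ = 28°

1. ∠JCX = 57°  [same arc XJ]
2. ∠CXJ = 28°  [△XCJ]
3. ∠CUJ = 28°  [same arc CJ]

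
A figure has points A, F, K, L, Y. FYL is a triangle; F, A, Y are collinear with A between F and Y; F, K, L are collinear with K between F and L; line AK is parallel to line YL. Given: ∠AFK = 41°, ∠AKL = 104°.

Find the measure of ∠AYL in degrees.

∠AYL = 63°

1. ∠AKF = 76°  [linear pair at K on FL]
2. ∠FAK = 63°  [△FAK]
3. ∠KAY = 117°  [linear pair at A on FY]
4. ∠AYL = 63°  [AK∥YL, co-interior at Y–A]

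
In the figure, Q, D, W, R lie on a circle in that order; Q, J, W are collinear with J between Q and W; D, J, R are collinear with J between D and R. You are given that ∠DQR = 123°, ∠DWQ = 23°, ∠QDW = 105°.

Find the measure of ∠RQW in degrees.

∠RQW = 71°

1. ∠DRQ = 23°  [same arc QD]
2. ∠QRW = 75°  [cyclic QDWR, opposite ∠D+∠R]
3. ∠QDR = 34°  [△QDR]
4. ∠QWR = 34°  [same arc QR]
5. ∠RQW = 71°  [△QWR]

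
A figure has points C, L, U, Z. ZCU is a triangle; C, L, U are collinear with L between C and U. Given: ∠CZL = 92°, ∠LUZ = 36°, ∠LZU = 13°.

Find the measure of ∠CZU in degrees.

1. ∠ULZ = 131°  [△ZLU]
2. ∠CUZ = 36°  [L on ray UC]
3. ∠CLZ = 49°  [linear pair at L on CU]
4. ∠LCZ = 39°  [△ZCL]
5. ∠UCZ = 39°  [L on ray CU]
6. ∠CZU = 105°  [△ZCU]

∠CZU = 105°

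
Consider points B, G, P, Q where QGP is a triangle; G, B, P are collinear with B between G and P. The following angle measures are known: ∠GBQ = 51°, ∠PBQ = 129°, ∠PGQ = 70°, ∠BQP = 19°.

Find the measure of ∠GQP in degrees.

∠GQP = 78°

1. ∠BPQ = 32°  [△QBP]
2. ∠GPQ = 32°  [B on ray PG]
3. ∠GQP = 78°  [△QGP]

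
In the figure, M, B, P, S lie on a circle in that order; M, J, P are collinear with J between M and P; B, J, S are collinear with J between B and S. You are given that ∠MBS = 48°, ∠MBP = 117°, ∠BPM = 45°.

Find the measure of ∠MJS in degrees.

∠MJS = 66°

1. ∠MPS = 48°  [same arc MS]
2. ∠MSP = 63°  [cyclic MBPS, opposite ∠B+∠S]
3. ∠BSM = 45°  [same arc MB]
4. ∠PMS = 69°  [△MPS]
5. ∠MJS = 66°  [△MJS]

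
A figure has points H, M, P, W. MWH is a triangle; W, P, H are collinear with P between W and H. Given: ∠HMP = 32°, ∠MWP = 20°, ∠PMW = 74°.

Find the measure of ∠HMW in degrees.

1. ∠MPW = 86°  [△MWP]
2. ∠HWM = 20°  [P on ray WH]
3. ∠HPM = 94°  [linear pair at P on WH]
4. ∠MHP = 54°  [△MPH]
5. ∠MHW = 54°  [P on ray HW]
6. ∠HMW = 106°  [△MWH]

∠HMW = 106°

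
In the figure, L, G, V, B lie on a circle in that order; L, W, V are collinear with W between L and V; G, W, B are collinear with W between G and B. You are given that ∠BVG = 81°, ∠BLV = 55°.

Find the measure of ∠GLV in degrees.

1. ∠BGV = 55°  [same arc VB]
2. ∠GBV = 44°  [△GVB]
3. ∠GLV = 44°  [same arc GV]

∠GLV = 44°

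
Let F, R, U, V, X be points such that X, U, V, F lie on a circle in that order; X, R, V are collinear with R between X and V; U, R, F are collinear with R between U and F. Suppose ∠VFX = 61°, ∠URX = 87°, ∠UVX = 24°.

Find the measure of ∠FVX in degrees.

1. ∠FRV = 87°  [vertical angles at R]
2. ∠UFX = 24°  [same arc XU]
3. ∠FRX = 93°  [linear pair at R on XV]
4. ∠FXV = 63°  [△XRF]
5. ∠FVX = 56°  [△XVF]

∠FVX = 56°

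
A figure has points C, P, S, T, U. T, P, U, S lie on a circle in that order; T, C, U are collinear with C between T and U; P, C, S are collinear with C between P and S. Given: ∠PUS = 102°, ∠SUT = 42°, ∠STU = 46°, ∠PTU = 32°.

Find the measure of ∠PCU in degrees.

∠PCU = 74°

1. ∠SPT = 42°  [same arc TS]
2. ∠PCT = 106°  [△TCP]
3. ∠PCU = 74°  [linear pair at C on TU]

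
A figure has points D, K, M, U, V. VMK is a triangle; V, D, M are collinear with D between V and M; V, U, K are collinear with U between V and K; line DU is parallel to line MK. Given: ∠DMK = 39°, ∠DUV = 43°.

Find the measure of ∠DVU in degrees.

∠DVU = 98°

1. ∠KMV = 39°  [D on ray MV]
2. ∠MKV = 43°  [DU∥MK, corresponding at U]
3. ∠KVM = 98°  [△VMK]
4. ∠DVU = 98°  [D on VM, U on VK]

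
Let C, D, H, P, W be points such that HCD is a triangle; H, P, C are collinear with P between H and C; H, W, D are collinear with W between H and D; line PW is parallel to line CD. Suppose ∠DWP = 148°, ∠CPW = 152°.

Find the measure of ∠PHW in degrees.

∠PHW = 120°

1. ∠HWP = 32°  [linear pair at W on HD]
2. ∠HPW = 28°  [linear pair at P on HC]
3. ∠PHW = 120°  [△HPW]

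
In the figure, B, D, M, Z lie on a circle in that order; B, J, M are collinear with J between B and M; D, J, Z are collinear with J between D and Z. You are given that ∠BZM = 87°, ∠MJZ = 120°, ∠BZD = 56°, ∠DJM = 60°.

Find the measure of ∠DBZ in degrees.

∠DBZ = 95°

1. ∠BDM = 93°  [cyclic BDMZ, opposite ∠D+∠Z]
2. ∠BJD = 120°  [vertical angles at J]
3. ∠BMD = 56°  [same arc BD]
4. ∠DBM = 31°  [△BDM]
5. ∠BDZ = 29°  [△BJD]
6. ∠DBZ = 95°  [△BDZ]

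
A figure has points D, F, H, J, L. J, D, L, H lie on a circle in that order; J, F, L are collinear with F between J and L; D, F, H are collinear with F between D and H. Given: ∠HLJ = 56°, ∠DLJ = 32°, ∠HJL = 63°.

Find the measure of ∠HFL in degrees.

∠HFL = 95°

1. ∠DHJ = 32°  [same arc JD]
2. ∠HFJ = 85°  [△JFH]
3. ∠HFL = 95°  [linear pair at F on JL]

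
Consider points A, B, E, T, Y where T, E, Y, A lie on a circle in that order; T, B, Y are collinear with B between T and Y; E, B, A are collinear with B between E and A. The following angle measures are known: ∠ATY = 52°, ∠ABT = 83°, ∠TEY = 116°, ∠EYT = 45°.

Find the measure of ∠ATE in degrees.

∠ATE = 71°

1. ∠EAT = 45°  [△TBA]
2. ∠EBY = 83°  [vertical angles at B]
3. ∠ETY = 19°  [△TEY]
4. ∠EBT = 97°  [linear pair at B on TY]
5. ∠AET = 64°  [△TBE]
6. ∠ATE = 71°  [△TEA]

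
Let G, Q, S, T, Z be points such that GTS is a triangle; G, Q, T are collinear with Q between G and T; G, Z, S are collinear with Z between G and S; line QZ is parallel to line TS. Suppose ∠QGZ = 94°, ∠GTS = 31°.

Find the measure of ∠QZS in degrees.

1. ∠SGT = 94°  [Q on GT, Z on GS]
2. ∠GST = 55°  [△GTS]
3. ∠GZQ = 55°  [QZ∥TS, corresponding at Z]
4. ∠QZS = 125°  [linear pair at Z on GS]

∠QZS = 125°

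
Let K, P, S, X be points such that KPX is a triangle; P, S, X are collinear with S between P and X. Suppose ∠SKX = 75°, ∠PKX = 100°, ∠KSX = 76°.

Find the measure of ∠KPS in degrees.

∠KPS = 51°

1. ∠KXS = 29°  [△KSX]
2. ∠KXP = 29°  [S on ray XP]
3. ∠KPX = 51°  [△KPX]
4. ∠KPS = 51°  [S on ray PX]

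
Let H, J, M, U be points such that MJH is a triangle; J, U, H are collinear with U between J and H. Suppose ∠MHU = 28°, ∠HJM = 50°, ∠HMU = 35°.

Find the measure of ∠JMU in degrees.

1. ∠HUM = 117°  [△MUH]
2. ∠MJU = 50°  [U on ray JH]
3. ∠JUM = 63°  [linear pair at U on JH]
4. ∠JMU = 67°  [△MJU]

∠JMU = 67°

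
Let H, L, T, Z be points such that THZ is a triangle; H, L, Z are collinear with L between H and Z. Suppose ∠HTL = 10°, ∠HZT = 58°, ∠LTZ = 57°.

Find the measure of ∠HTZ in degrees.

∠HTZ = 67°

1. ∠LZT = 58°  [L on ray ZH]
2. ∠TLZ = 65°  [△TLZ]
3. ∠HLT = 115°  [linear pair at L on HZ]
4. ∠LHT = 55°  [△THL]
5. ∠THZ = 55°  [L on ray HZ]
6. ∠HTZ = 67°  [△THZ]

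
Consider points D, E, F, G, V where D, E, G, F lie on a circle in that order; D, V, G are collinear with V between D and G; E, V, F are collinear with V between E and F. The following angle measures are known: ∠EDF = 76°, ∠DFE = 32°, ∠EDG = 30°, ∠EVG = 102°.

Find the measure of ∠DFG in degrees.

1. ∠DGE = 32°  [same arc DE]
2. ∠DEG = 118°  [△DEG]
3. ∠DFG = 62°  [cyclic DEGF, opposite ∠E+∠F]

∠DFG = 62°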